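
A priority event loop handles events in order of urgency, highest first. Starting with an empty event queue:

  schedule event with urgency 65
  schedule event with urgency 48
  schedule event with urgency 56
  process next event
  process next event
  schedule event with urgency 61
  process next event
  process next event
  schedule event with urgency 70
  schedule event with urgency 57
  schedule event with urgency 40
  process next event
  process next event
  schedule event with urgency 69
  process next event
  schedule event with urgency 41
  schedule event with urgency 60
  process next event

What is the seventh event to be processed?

69

insert 65 → {65}
insert 48 → {65, 48}
insert 56 → {65, 56, 48}
process next event → 65; now {56, 48}
process next event → 56; now {48}
insert 61 → {61, 48}
process next event → 61; now {48}
process next event → 48; now {}
insert 70 → {70}
insert 57 → {70, 57}
insert 40 → {70, 57, 40}
process next event → 70; now {57, 40}
process next event → 57; now {40}
insert 69 → {69, 40}
process next event → 69; now {40}
insert 41 → {41, 40}
insert 60 → {60, 41, 40}
process next event → 60; now {41, 40}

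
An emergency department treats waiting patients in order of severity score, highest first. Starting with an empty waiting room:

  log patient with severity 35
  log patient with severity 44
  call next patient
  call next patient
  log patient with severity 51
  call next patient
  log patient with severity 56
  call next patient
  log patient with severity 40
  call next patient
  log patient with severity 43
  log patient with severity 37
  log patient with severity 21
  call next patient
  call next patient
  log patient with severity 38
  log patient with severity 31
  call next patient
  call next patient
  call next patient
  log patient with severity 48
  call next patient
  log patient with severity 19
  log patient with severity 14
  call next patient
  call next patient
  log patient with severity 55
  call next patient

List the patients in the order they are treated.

insert 35 → {35}
insert 44 → {44, 35}
call next patient → 44; now {35}
call next patient → 35; now {}
insert 51 → {51}
call next patient → 51; now {}
insert 56 → {56}
call next patient → 56; now {}
insert 40 → {40}
call next patient → 40; now {}
insert 43 → {43}
insert 37 → {43, 37}
insert 21 → {43, 37, 21}
call next patient → 43; now {37, 21}
call next patient → 37; now {21}
insert 38 → {38, 21}
insert 31 → {38, 31, 21}
call next patient → 38; now {31, 21}
call next patient → 31; now {21}
call next patient → 21; now {}
insert 48 → {48}
call next patient → 48; now {}
insert 19 → {19}
insert 14 → {19, 14}
call next patient → 19; now {14}
call next patient → 14; now {}
insert 55 → {55}
call next patient → 55; now {}

[44, 35, 51, 56, 40, 43, 37, 38, 31, 21, 48, 19, 14, 55]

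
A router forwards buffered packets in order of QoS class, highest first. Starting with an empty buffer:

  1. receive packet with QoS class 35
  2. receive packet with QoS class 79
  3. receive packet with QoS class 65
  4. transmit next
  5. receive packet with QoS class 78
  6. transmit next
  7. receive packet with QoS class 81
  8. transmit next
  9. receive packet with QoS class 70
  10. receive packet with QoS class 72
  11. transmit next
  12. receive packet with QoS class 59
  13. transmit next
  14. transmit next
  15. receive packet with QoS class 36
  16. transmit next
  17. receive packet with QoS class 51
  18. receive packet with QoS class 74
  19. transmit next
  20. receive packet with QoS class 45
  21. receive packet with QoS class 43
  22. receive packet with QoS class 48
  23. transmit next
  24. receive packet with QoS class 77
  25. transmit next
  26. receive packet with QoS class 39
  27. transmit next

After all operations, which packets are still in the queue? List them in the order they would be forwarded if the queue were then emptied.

insert 35 → {35}
insert 79 → {79, 35}
insert 65 → {79, 65, 35}
transmit next → 79; now {65, 35}
insert 78 → {78, 65, 35}
transmit next → 78; now {65, 35}
insert 81 → {81, 65, 35}
transmit next → 81; now {65, 35}
insert 70 → {70, 65, 35}
insert 72 → {72, 70, 65, 35}
transmit next → 72; now {70, 65, 35}
insert 59 → {70, 65, 59, 35}
transmit next → 70; now {65, 59, 35}
transmit next → 65; now {59, 35}
insert 36 → {59, 36, 35}
transmit next → 59; now {36, 35}
insert 51 → {51, 36, 35}
insert 74 → {74, 51, 36, 35}
transmit next → 74; now {51, 36, 35}
insert 45 → {51, 45, 36, 35}
insert 43 → {51, 45, 43, 36, 35}
insert 48 → {51, 48, 45, 43, 36, 35}
transmit next → 51; now {48, 45, 43, 36, 35}
insert 77 → {77, 48, 45, 43, 36, 35}
transmit next → 77; now {48, 45, 43, 36, 35}
insert 39 → {48, 45, 43, 39, 36, 35}
transmit next → 48; now {45, 43, 39, 36, 35}

45, 43, 39, 36, 35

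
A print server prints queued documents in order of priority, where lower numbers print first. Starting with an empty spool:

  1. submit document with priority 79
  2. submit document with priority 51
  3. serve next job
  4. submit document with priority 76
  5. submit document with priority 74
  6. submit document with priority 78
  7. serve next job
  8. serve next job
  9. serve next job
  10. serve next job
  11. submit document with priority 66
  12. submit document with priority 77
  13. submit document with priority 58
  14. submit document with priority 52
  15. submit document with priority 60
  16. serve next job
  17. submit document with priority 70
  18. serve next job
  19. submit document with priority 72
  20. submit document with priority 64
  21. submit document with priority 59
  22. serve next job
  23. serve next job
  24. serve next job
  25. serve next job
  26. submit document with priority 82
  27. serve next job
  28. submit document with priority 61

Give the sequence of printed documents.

51, 74, 76, 78, 79, 52, 58, 59, 60, 64, 66, 70

insert 79 → {79}
insert 51 → {51, 79}
serve next job → 51; now {79}
insert 76 → {76, 79}
insert 74 → {74, 76, 79}
insert 78 → {74, 76, 78, 79}
serve next job → 74; now {76, 78, 79}
serve next job → 76; now {78, 79}
serve next job → 78; now {79}
serve next job → 79; now {}
insert 66 → {66}
insert 77 → {66, 77}
insert 58 → {58, 66, 77}
insert 52 → {52, 58, 66, 77}
insert 60 → {52, 58, 60, 66, 77}
serve next job → 52; now {58, 60, 66, 77}
insert 70 → {58, 60, 66, 70, 77}
serve next job → 58; now {60, 66, 70, 77}
insert 72 → {60, 66, 70, 72, 77}
insert 64 → {60, 64, 66, 70, 72, 77}
insert 59 → {59, 60, 64, 66, 70, 72, 77}
serve next job → 59; now {60, 64, 66, 70, 72, 77}
serve next job → 60; now {64, 66, 70, 72, 77}
serve next job → 64; now {66, 70, 72, 77}
serve next job → 66; now {70, 72, 77}
insert 82 → {70, 72, 77, 82}
serve next job → 70; now {72, 77, 82}
insert 61 → {61, 72, 77, 82}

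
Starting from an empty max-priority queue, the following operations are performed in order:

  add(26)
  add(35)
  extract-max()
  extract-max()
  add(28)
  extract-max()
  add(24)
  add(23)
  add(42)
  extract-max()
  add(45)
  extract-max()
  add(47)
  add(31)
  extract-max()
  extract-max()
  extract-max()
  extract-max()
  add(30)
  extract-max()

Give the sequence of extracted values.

insert 26 → {26}
insert 35 → {35, 26}
extract-max → 35; now {26}
extract-max → 26; now {}
insert 28 → {28}
extract-max → 28; now {}
insert 24 → {24}
insert 23 → {24, 23}
insert 42 → {42, 24, 23}
extract-max → 42; now {24, 23}
insert 45 → {45, 24, 23}
extract-max → 45; now {24, 23}
insert 47 → {47, 24, 23}
insert 31 → {47, 31, 24, 23}
extract-max → 47; now {31, 24, 23}
extract-max → 31; now {24, 23}
extract-max → 24; now {23}
extract-max → 23; now {}
insert 30 → {30}
extract-max → 30; now {}

35 → 26 → 28 → 42 → 45 → 47 → 31 → 24 → 23 → 30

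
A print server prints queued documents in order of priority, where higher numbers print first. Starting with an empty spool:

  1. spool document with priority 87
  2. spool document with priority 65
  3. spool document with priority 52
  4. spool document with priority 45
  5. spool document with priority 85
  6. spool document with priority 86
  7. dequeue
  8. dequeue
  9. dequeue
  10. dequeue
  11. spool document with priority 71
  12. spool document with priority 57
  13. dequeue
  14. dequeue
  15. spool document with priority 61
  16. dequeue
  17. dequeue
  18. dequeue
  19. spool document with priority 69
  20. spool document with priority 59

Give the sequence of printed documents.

insert 87 → {87}
insert 65 → {87, 65}
insert 52 → {87, 65, 52}
insert 45 → {87, 65, 52, 45}
insert 85 → {87, 85, 65, 52, 45}
insert 86 → {87, 86, 85, 65, 52, 45}
dequeue → 87; now {86, 85, 65, 52, 45}
dequeue → 86; now {85, 65, 52, 45}
dequeue → 85; now {65, 52, 45}
dequeue → 65; now {52, 45}
insert 71 → {71, 52, 45}
insert 57 → {71, 57, 52, 45}
dequeue → 71; now {57, 52, 45}
dequeue → 57; now {52, 45}
insert 61 → {61, 52, 45}
dequeue → 61; now {52, 45}
dequeue → 52; now {45}
dequeue → 45; now {}
insert 69 → {69}
insert 59 → {69, 59}

[87, 86, 85, 65, 71, 57, 61, 52, 45]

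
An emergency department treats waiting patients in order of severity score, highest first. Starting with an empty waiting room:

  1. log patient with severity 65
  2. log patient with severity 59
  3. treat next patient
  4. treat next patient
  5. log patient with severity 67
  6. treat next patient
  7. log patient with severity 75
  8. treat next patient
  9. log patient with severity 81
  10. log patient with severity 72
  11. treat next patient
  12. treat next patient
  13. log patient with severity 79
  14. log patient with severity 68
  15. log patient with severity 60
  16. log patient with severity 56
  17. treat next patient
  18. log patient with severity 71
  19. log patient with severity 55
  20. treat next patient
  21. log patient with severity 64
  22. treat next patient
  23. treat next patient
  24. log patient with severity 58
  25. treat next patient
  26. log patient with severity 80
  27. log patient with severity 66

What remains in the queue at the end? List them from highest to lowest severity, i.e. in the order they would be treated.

[80, 66, 58, 56, 55]

insert 65 → {65}
insert 59 → {65, 59}
treat next patient → 65; now {59}
treat next patient → 59; now {}
insert 67 → {67}
treat next patient → 67; now {}
insert 75 → {75}
treat next patient → 75; now {}
insert 81 → {81}
insert 72 → {81, 72}
treat next patient → 81; now {72}
treat next patient → 72; now {}
insert 79 → {79}
insert 68 → {79, 68}
insert 60 → {79, 68, 60}
insert 56 → {79, 68, 60, 56}
treat next patient → 79; now {68, 60, 56}
insert 71 → {71, 68, 60, 56}
insert 55 → {71, 68, 60, 56, 55}
treat next patient → 71; now {68, 60, 56, 55}
insert 64 → {68, 64, 60, 56, 55}
treat next patient → 68; now {64, 60, 56, 55}
treat next patient → 64; now {60, 56, 55}
insert 58 → {60, 58, 56, 55}
treat next patient → 60; now {58, 56, 55}
insert 80 → {80, 58, 56, 55}
insert 66 → {80, 66, 58, 56, 55}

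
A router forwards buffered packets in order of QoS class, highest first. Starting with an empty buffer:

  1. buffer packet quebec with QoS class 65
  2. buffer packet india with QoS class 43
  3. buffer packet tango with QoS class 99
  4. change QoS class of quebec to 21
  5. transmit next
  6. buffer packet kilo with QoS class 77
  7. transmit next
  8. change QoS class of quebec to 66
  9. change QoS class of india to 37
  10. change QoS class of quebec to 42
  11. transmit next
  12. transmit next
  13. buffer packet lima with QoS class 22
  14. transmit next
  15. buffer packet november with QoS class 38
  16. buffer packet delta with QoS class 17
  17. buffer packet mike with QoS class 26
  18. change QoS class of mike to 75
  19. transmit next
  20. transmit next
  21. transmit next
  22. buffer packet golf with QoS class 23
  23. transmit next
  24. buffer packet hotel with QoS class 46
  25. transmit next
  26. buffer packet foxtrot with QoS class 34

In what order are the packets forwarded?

add quebec (QoS class 65) → {quebec:65}
add india (QoS class 43) → {quebec:65, india:43}
add tango (QoS class 99) → {tango:99, quebec:65, india:43}
update quebec to QoS class 21 → {tango:99, india:43, quebec:21}
transmit next → tango; now {india:43, quebec:21}
add kilo (QoS class 77) → {kilo:77, india:43, quebec:21}
transmit next → kilo; now {india:43, quebec:21}
update quebec to QoS class 66 → {quebec:66, india:43}
update india to QoS class 37 → {quebec:66, india:37}
update quebec to QoS class 42 → {quebec:42, india:37}
transmit next → quebec; now {india:37}
transmit next → india; now {}
add lima (QoS class 22) → {lima:22}
transmit next → lima; now {}
add november (QoS class 38) → {november:38}
add delta (QoS class 17) → {november:38, delta:17}
add mike (QoS class 26) → {november:38, mike:26, delta:17}
update mike to QoS class 75 → {mike:75, november:38, delta:17}
transmit next → mike; now {november:38, delta:17}
transmit next → november; now {delta:17}
transmit next → delta; now {}
add golf (QoS class 23) → {golf:23}
transmit next → golf; now {}
add hotel (QoS class 46) → {hotel:46}
transmit next → hotel; now {}
add foxtrot (QoS class 34) → {foxtrot:34}

tango → kilo → quebec → india → lima → mike → november → delta → golf → hotel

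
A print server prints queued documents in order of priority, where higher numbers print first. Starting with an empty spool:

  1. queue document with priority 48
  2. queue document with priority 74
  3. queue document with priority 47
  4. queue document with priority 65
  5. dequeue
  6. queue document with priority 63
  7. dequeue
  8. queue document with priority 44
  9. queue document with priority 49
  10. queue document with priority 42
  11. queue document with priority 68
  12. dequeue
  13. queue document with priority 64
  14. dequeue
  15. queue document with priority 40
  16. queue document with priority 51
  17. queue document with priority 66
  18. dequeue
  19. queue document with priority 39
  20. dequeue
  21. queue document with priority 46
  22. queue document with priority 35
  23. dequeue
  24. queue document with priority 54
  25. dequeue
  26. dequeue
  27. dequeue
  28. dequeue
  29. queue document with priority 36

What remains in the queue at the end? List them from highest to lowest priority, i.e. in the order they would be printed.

46 → 44 → 42 → 40 → 39 → 36 → 35

insert 48 → {48}
insert 74 → {74, 48}
insert 47 → {74, 48, 47}
insert 65 → {74, 65, 48, 47}
dequeue → 74; now {65, 48, 47}
insert 63 → {65, 63, 48, 47}
dequeue → 65; now {63, 48, 47}
insert 44 → {63, 48, 47, 44}
insert 49 → {63, 49, 48, 47, 44}
insert 42 → {63, 49, 48, 47, 44, 42}
insert 68 → {68, 63, 49, 48, 47, 44, 42}
dequeue → 68; now {63, 49, 48, 47, 44, 42}
insert 64 → {64, 63, 49, 48, 47, 44, 42}
dequeue → 64; now {63, 49, 48, 47, 44, 42}
insert 40 → {63, 49, 48, 47, 44, 42, 40}
insert 51 → {63, 51, 49, 48, 47, 44, 42, 40}
insert 66 → {66, 63, 51, 49, 48, 47, 44, 42, 40}
dequeue → 66; now {63, 51, 49, 48, 47, 44, 42, 40}
insert 39 → {63, 51, 49, 48, 47, 44, 42, 40, 39}
dequeue → 63; now {51, 49, 48, 47, 44, 42, 40, 39}
insert 46 → {51, 49, 48, 47, 46, 44, 42, 40, 39}
insert 35 → {51, 49, 48, 47, 46, 44, 42, 40, 39, 35}
dequeue → 51; now {49, 48, 47, 46, 44, 42, 40, 39, 35}
insert 54 → {54, 49, 48, 47, 46, 44, 42, 40, 39, 35}
dequeue → 54; now {49, 48, 47, 46, 44, 42, 40, 39, 35}
dequeue → 49; now {48, 47, 46, 44, 42, 40, 39, 35}
dequeue → 48; now {47, 46, 44, 42, 40, 39, 35}
dequeue → 47; now {46, 44, 42, 40, 39, 35}
insert 36 → {46, 44, 42, 40, 39, 36, 35}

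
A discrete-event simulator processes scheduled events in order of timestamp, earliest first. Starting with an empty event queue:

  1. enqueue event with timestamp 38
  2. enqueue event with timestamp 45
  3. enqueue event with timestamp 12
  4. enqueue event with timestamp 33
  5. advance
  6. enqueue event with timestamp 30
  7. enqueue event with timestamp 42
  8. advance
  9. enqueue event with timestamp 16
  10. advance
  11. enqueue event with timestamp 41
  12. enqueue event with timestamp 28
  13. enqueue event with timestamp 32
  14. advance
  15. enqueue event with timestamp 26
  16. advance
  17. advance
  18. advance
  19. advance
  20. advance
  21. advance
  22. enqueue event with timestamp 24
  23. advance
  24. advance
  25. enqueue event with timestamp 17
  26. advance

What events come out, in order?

12, 30, 16, 28, 26, 32, 33, 38, 41, 42, 24, 45, 17

insert 38 → {38}
insert 45 → {38, 45}
insert 12 → {12, 38, 45}
insert 33 → {12, 33, 38, 45}
advance → 12; now {33, 38, 45}
insert 30 → {30, 33, 38, 45}
insert 42 → {30, 33, 38, 42, 45}
advance → 30; now {33, 38, 42, 45}
insert 16 → {16, 33, 38, 42, 45}
advance → 16; now {33, 38, 42, 45}
insert 41 → {33, 38, 41, 42, 45}
insert 28 → {28, 33, 38, 41, 42, 45}
insert 32 → {28, 32, 33, 38, 41, 42, 45}
advance → 28; now {32, 33, 38, 41, 42, 45}
insert 26 → {26, 32, 33, 38, 41, 42, 45}
advance → 26; now {32, 33, 38, 41, 42, 45}
advance → 32; now {33, 38, 41, 42, 45}
advance → 33; now {38, 41, 42, 45}
advance → 38; now {41, 42, 45}
advance → 41; now {42, 45}
advance → 42; now {45}
insert 24 → {24, 45}
advance → 24; now {45}
advance → 45; now {}
insert 17 → {17}
advance → 17; now {}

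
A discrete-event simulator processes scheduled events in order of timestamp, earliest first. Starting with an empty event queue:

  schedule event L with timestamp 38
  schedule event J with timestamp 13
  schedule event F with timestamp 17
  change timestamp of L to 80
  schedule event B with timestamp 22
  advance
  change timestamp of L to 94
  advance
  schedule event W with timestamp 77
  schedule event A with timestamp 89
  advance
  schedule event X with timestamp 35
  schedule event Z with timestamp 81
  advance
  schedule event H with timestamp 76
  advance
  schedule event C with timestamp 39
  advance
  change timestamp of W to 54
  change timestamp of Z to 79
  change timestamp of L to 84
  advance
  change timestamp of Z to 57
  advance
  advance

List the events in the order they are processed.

add L (timestamp 38) → {L:38}
add J (timestamp 13) → {J:13, L:38}
add F (timestamp 17) → {J:13, F:17, L:38}
update L to timestamp 80 → {J:13, F:17, L:80}
add B (timestamp 22) → {J:13, F:17, B:22, L:80}
advance → J; now {F:17, B:22, L:80}
update L to timestamp 94 → {F:17, B:22, L:94}
advance → F; now {B:22, L:94}
add W (timestamp 77) → {B:22, W:77, L:94}
add A (timestamp 89) → {B:22, W:77, A:89, L:94}
advance → B; now {W:77, A:89, L:94}
add X (timestamp 35) → {X:35, W:77, A:89, L:94}
add Z (timestamp 81) → {X:35, W:77, Z:81, A:89, L:94}
advance → X; now {W:77, Z:81, A:89, L:94}
add H (timestamp 76) → {H:76, W:77, Z:81, A:89, L:94}
advance → H; now {W:77, Z:81, A:89, L:94}
add C (timestamp 39) → {C:39, W:77, Z:81, A:89, L:94}
advance → C; now {W:77, Z:81, A:89, L:94}
update W to timestamp 54 → {W:54, Z:81, A:89, L:94}
update Z to timestamp 79 → {W:54, Z:79, A:89, L:94}
update L to timestamp 84 → {W:54, Z:79, L:84, A:89}
advance → W; now {Z:79, L:84, A:89}
update Z to timestamp 57 → {Z:57, L:84, A:89}
advance → Z; now {L:84, A:89}
advance → L; now {A:89}

J → F → B → X → H → C → W → Z → L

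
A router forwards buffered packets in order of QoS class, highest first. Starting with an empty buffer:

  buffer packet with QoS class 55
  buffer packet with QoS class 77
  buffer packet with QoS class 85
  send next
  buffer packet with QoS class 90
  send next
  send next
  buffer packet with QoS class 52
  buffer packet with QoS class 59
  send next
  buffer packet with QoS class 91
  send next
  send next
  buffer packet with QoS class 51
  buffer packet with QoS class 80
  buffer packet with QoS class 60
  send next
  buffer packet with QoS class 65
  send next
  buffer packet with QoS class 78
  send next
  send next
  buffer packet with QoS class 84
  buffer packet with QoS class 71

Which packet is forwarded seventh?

insert 55 → {55}
insert 77 → {77, 55}
insert 85 → {85, 77, 55}
send next → 85; now {77, 55}
insert 90 → {90, 77, 55}
send next → 90; now {77, 55}
send next → 77; now {55}
insert 52 → {55, 52}
insert 59 → {59, 55, 52}
send next → 59; now {55, 52}
insert 91 → {91, 55, 52}
send next → 91; now {55, 52}
send next → 55; now {52}
insert 51 → {52, 51}
insert 80 → {80, 52, 51}
insert 60 → {80, 60, 52, 51}
send next → 80; now {60, 52, 51}
insert 65 → {65, 60, 52, 51}
send next → 65; now {60, 52, 51}
insert 78 → {78, 60, 52, 51}
send next → 78; now {60, 52, 51}
send next → 60; now {52, 51}
insert 84 → {84, 52, 51}
insert 71 → {84, 71, 52, 51}

80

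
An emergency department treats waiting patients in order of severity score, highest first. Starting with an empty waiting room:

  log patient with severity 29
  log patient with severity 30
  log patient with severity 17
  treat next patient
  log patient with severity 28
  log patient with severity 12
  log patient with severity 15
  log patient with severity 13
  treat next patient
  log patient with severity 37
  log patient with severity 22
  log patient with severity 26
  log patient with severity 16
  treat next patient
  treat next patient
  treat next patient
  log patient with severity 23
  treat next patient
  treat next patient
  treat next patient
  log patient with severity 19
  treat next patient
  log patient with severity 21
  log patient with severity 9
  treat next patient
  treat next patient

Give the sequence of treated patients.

30, 29, 37, 28, 26, 23, 22, 17, 19, 21, 16

insert 29 → {29}
insert 30 → {30, 29}
insert 17 → {30, 29, 17}
treat next patient → 30; now {29, 17}
insert 28 → {29, 28, 17}
insert 12 → {29, 28, 17, 12}
insert 15 → {29, 28, 17, 15, 12}
insert 13 → {29, 28, 17, 15, 13, 12}
treat next patient → 29; now {28, 17, 15, 13, 12}
insert 37 → {37, 28, 17, 15, 13, 12}
insert 22 → {37, 28, 22, 17, 15, 13, 12}
insert 26 → {37, 28, 26, 22, 17, 15, 13, 12}
insert 16 → {37, 28, 26, 22, 17, 16, 15, 13, 12}
treat next patient → 37; now {28, 26, 22, 17, 16, 15, 13, 12}
treat next patient → 28; now {26, 22, 17, 16, 15, 13, 12}
treat next patient → 26; now {22, 17, 16, 15, 13, 12}
insert 23 → {23, 22, 17, 16, 15, 13, 12}
treat next patient → 23; now {22, 17, 16, 15, 13, 12}
treat next patient → 22; now {17, 16, 15, 13, 12}
treat next patient → 17; now {16, 15, 13, 12}
insert 19 → {19, 16, 15, 13, 12}
treat next patient → 19; now {16, 15, 13, 12}
insert 21 → {21, 16, 15, 13, 12}
insert 9 → {21, 16, 15, 13, 12, 9}
treat next patient → 21; now {16, 15, 13, 12, 9}
treat next patient → 16; now {15, 13, 12, 9}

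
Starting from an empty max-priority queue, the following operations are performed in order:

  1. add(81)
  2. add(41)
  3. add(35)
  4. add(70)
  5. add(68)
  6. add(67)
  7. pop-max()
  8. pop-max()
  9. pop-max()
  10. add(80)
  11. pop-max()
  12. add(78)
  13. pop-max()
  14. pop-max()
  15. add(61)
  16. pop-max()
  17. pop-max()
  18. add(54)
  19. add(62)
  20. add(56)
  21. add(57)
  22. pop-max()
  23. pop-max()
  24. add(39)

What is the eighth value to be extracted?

insert 81 → {81}
insert 41 → {81, 41}
insert 35 → {81, 41, 35}
insert 70 → {81, 70, 41, 35}
insert 68 → {81, 70, 68, 41, 35}
insert 67 → {81, 70, 68, 67, 41, 35}
pop-max → 81; now {70, 68, 67, 41, 35}
pop-max → 70; now {68, 67, 41, 35}
pop-max → 68; now {67, 41, 35}
insert 80 → {80, 67, 41, 35}
pop-max → 80; now {67, 41, 35}
insert 78 → {78, 67, 41, 35}
pop-max → 78; now {67, 41, 35}
pop-max → 67; now {41, 35}
insert 61 → {61, 41, 35}
pop-max → 61; now {41, 35}
pop-max → 41; now {35}
insert 54 → {54, 35}
insert 62 → {62, 54, 35}
insert 56 → {62, 56, 54, 35}
insert 57 → {62, 57, 56, 54, 35}
pop-max → 62; now {57, 56, 54, 35}
pop-max → 57; now {56, 54, 35}
insert 39 → {56, 54, 39, 35}

41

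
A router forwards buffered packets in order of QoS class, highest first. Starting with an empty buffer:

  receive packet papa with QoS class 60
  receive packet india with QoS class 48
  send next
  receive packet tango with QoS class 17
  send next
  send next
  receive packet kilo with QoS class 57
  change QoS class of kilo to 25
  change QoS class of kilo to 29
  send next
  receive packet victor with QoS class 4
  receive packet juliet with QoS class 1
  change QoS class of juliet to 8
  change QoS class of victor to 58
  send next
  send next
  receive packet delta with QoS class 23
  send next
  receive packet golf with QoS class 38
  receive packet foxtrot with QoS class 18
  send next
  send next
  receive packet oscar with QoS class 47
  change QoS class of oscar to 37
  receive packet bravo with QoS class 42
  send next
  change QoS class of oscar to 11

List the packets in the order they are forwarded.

papa, india, tango, kilo, victor, juliet, delta, golf, foxtrot, bravo

add papa (QoS class 60) → {papa:60}
add india (QoS class 48) → {papa:60, india:48}
send next → papa; now {india:48}
add tango (QoS class 17) → {india:48, tango:17}
send next → india; now {tango:17}
send next → tango; now {}
add kilo (QoS class 57) → {kilo:57}
update kilo to QoS class 25 → {kilo:25}
update kilo to QoS class 29 → {kilo:29}
send next → kilo; now {}
add victor (QoS class 4) → {victor:4}
add juliet (QoS class 1) → {victor:4, juliet:1}
update juliet to QoS class 8 → {juliet:8, victor:4}
update victor to QoS class 58 → {victor:58, juliet:8}
send next → victor; now {juliet:8}
send next → juliet; now {}
add delta (QoS class 23) → {delta:23}
send next → delta; now {}
add golf (QoS class 38) → {golf:38}
add foxtrot (QoS class 18) → {golf:38, foxtrot:18}
send next → golf; now {foxtrot:18}
send next → foxtrot; now {}
add oscar (QoS class 47) → {oscar:47}
update oscar to QoS class 37 → {oscar:37}
add bravo (QoS class 42) → {bravo:42, oscar:37}
send next → bravo; now {oscar:37}
update oscar to QoS class 11 → {oscar:11}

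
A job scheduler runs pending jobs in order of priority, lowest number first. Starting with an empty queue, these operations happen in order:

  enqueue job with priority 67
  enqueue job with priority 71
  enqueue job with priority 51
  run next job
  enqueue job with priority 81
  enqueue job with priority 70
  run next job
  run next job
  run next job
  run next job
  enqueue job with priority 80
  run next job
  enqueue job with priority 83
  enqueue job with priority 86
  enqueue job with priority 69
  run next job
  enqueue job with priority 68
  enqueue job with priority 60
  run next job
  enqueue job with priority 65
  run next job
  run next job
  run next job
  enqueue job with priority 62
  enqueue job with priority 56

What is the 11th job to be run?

insert 67 → {67}
insert 71 → {67, 71}
insert 51 → {51, 67, 71}
run next job → 51; now {67, 71}
insert 81 → {67, 71, 81}
insert 70 → {67, 70, 71, 81}
run next job → 67; now {70, 71, 81}
run next job → 70; now {71, 81}
run next job → 71; now {81}
run next job → 81; now {}
insert 80 → {80}
run next job → 80; now {}
insert 83 → {83}
insert 86 → {83, 86}
insert 69 → {69, 83, 86}
run next job → 69; now {83, 86}
insert 68 → {68, 83, 86}
insert 60 → {60, 68, 83, 86}
run next job → 60; now {68, 83, 86}
insert 65 → {65, 68, 83, 86}
run next job → 65; now {68, 83, 86}
run next job → 68; now {83, 86}
run next job → 83; now {86}
insert 62 → {62, 86}
insert 56 → {56, 62, 86}

83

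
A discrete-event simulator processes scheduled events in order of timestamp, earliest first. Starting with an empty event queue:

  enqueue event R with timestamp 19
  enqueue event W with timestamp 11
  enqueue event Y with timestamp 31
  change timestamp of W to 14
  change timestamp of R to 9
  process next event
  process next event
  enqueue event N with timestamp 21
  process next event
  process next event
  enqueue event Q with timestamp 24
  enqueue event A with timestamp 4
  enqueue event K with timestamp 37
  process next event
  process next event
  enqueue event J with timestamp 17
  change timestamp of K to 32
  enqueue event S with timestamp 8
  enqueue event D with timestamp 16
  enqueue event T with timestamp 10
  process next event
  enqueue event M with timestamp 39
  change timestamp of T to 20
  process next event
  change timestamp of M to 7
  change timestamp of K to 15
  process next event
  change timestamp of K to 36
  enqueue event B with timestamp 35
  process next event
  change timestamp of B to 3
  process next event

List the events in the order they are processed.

add R (timestamp 19) → {R:19}
add W (timestamp 11) → {W:11, R:19}
add Y (timestamp 31) → {W:11, R:19, Y:31}
update W to timestamp 14 → {W:14, R:19, Y:31}
update R to timestamp 9 → {R:9, W:14, Y:31}
process next event → R; now {W:14, Y:31}
process next event → W; now {Y:31}
add N (timestamp 21) → {N:21, Y:31}
process next event → N; now {Y:31}
process next event → Y; now {}
add Q (timestamp 24) → {Q:24}
add A (timestamp 4) → {A:4, Q:24}
add K (timestamp 37) → {A:4, Q:24, K:37}
process next event → A; now {Q:24, K:37}
process next event → Q; now {K:37}
add J (timestamp 17) → {J:17, K:37}
update K to timestamp 32 → {J:17, K:32}
add S (timestamp 8) → {S:8, J:17, K:32}
add D (timestamp 16) → {S:8, D:16, J:17, K:32}
add T (timestamp 10) → {S:8, T:10, D:16, J:17, K:32}
process next event → S; now {T:10, D:16, J:17, K:32}
add M (timestamp 39) → {T:10, D:16, J:17, K:32, M:39}
update T to timestamp 20 → {D:16, J:17, T:20, K:32, M:39}
process next event → D; now {J:17, T:20, K:32, M:39}
update M to timestamp 7 → {M:7, J:17, T:20, K:32}
update K to timestamp 15 → {M:7, K:15, J:17, T:20}
process next event → M; now {K:15, J:17, T:20}
update K to timestamp 36 → {J:17, T:20, K:36}
add B (timestamp 35) → {J:17, T:20, B:35, K:36}
process next event → J; now {T:20, B:35, K:36}
update B to timestamp 3 → {B:3, T:20, K:36}
process next event → B; now {T:20, K:36}

[R, W, N, Y, A, Q, S, D, M, J, B]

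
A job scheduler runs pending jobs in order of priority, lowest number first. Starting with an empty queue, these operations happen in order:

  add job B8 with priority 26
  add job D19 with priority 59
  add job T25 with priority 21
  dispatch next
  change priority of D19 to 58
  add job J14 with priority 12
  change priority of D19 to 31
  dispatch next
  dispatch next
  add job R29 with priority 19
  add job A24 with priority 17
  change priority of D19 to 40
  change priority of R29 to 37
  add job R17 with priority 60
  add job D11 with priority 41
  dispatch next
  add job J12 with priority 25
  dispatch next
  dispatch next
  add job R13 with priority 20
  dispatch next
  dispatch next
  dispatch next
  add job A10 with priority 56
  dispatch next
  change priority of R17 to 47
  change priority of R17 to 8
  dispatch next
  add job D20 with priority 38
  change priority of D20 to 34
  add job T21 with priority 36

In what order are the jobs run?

add B8 (priority 26) → {B8:26}
add D19 (priority 59) → {B8:26, D19:59}
add T25 (priority 21) → {T25:21, B8:26, D19:59}
dispatch next → T25; now {B8:26, D19:59}
update D19 to priority 58 → {B8:26, D19:58}
add J14 (priority 12) → {J14:12, B8:26, D19:58}
update D19 to priority 31 → {J14:12, B8:26, D19:31}
dispatch next → J14; now {B8:26, D19:31}
dispatch next → B8; now {D19:31}
add R29 (priority 19) → {R29:19, D19:31}
add A24 (priority 17) → {A24:17, R29:19, D19:31}
update D19 to priority 40 → {A24:17, R29:19, D19:40}
update R29 to priority 37 → {A24:17, R29:37, D19:40}
add R17 (priority 60) → {A24:17, R29:37, D19:40, R17:60}
add D11 (priority 41) → {A24:17, R29:37, D19:40, D11:41, R17:60}
dispatch next → A24; now {R29:37, D19:40, D11:41, R17:60}
add J12 (priority 25) → {J12:25, R29:37, D19:40, D11:41, R17:60}
dispatch next → J12; now {R29:37, D19:40, D11:41, R17:60}
dispatch next → R29; now {D19:40, D11:41, R17:60}
add R13 (priority 20) → {R13:20, D19:40, D11:41, R17:60}
dispatch next → R13; now {D19:40, D11:41, R17:60}
dispatch next → D19; now {D11:41, R17:60}
dispatch next → D11; now {R17:60}
add A10 (priority 56) → {A10:56, R17:60}
dispatch next → A10; now {R17:60}
update R17 to priority 47 → {R17:47}
update R17 to priority 8 → {R17:8}
dispatch next → R17; now {}
add D20 (priority 38) → {D20:38}
update D20 to priority 34 → {D20:34}
add T21 (priority 36) → {D20:34, T21:36}

T25 → J14 → B8 → A24 → J12 → R29 → R13 → D19 → D11 → A10 → R17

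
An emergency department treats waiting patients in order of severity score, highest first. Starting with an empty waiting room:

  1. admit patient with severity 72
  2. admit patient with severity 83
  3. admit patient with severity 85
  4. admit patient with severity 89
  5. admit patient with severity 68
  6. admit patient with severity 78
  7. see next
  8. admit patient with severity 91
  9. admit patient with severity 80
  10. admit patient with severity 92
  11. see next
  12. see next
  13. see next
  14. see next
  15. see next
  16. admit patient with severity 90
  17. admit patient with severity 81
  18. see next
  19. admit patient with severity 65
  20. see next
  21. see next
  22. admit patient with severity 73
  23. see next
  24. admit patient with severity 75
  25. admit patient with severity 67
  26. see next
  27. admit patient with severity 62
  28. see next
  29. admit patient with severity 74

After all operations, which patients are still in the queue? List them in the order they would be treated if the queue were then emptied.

74 → 68 → 67 → 65 → 62

insert 72 → {72}
insert 83 → {83, 72}
insert 85 → {85, 83, 72}
insert 89 → {89, 85, 83, 72}
insert 68 → {89, 85, 83, 72, 68}
insert 78 → {89, 85, 83, 78, 72, 68}
see next → 89; now {85, 83, 78, 72, 68}
insert 91 → {91, 85, 83, 78, 72, 68}
insert 80 → {91, 85, 83, 80, 78, 72, 68}
insert 92 → {92, 91, 85, 83, 80, 78, 72, 68}
see next → 92; now {91, 85, 83, 80, 78, 72, 68}
see next → 91; now {85, 83, 80, 78, 72, 68}
see next → 85; now {83, 80, 78, 72, 68}
see next → 83; now {80, 78, 72, 68}
see next → 80; now {78, 72, 68}
insert 90 → {90, 78, 72, 68}
insert 81 → {90, 81, 78, 72, 68}
see next → 90; now {81, 78, 72, 68}
insert 65 → {81, 78, 72, 68, 65}
see next → 81; now {78, 72, 68, 65}
see next → 78; now {72, 68, 65}
insert 73 → {73, 72, 68, 65}
see next → 73; now {72, 68, 65}
insert 75 → {75, 72, 68, 65}
insert 67 → {75, 72, 68, 67, 65}
see next → 75; now {72, 68, 67, 65}
insert 62 → {72, 68, 67, 65, 62}
see next → 72; now {68, 67, 65, 62}
insert 74 → {74, 68, 67, 65, 62}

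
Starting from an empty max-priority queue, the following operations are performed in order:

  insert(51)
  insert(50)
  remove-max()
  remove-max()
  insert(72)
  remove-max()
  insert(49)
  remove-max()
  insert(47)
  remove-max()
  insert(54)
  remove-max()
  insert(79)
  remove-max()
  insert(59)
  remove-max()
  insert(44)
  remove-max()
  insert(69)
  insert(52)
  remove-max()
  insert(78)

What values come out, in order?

insert 51 → {51}
insert 50 → {51, 50}
remove-max → 51; now {50}
remove-max → 50; now {}
insert 72 → {72}
remove-max → 72; now {}
insert 49 → {49}
remove-max → 49; now {}
insert 47 → {47}
remove-max → 47; now {}
insert 54 → {54}
remove-max → 54; now {}
insert 79 → {79}
remove-max → 79; now {}
insert 59 → {59}
remove-max → 59; now {}
insert 44 → {44}
remove-max → 44; now {}
insert 69 → {69}
insert 52 → {69, 52}
remove-max → 69; now {52}
insert 78 → {78, 52}

51 → 50 → 72 → 49 → 47 → 54 → 79 → 59 → 44 → 69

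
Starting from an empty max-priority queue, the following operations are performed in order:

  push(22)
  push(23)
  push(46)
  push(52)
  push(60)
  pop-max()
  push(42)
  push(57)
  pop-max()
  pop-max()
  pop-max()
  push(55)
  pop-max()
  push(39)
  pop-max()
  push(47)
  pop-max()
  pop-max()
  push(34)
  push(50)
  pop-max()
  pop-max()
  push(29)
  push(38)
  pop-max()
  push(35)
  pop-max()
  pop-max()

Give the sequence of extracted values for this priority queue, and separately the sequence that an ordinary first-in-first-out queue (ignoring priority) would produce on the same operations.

insert 22 → {22}
insert 23 → {23, 22}
insert 46 → {46, 23, 22}
insert 52 → {52, 46, 23, 22}
insert 60 → {60, 52, 46, 23, 22}
pop-max → 60; now {52, 46, 23, 22}
insert 42 → {52, 46, 42, 23, 22}
insert 57 → {57, 52, 46, 42, 23, 22}
pop-max → 57; now {52, 46, 42, 23, 22}
pop-max → 52; now {46, 42, 23, 22}
pop-max → 46; now {42, 23, 22}
insert 55 → {55, 42, 23, 22}
pop-max → 55; now {42, 23, 22}
insert 39 → {42, 39, 23, 22}
pop-max → 42; now {39, 23, 22}
insert 47 → {47, 39, 23, 22}
pop-max → 47; now {39, 23, 22}
pop-max → 39; now {23, 22}
insert 34 → {34, 23, 22}
insert 50 → {50, 34, 23, 22}
pop-max → 50; now {34, 23, 22}
pop-max → 34; now {23, 22}
insert 29 → {29, 23, 22}
insert 38 → {38, 29, 23, 22}
pop-max → 38; now {29, 23, 22}
insert 35 → {35, 29, 23, 22}
pop-max → 35; now {29, 23, 22}
pop-max → 29; now {23, 22}

priority queue: [60, 57, 52, 46, 55, 42, 47, 39, 50, 34, 38, 35, 29]; FIFO queue: [22, 23, 46, 52, 60, 42, 57, 55, 39, 47, 34, 50, 29]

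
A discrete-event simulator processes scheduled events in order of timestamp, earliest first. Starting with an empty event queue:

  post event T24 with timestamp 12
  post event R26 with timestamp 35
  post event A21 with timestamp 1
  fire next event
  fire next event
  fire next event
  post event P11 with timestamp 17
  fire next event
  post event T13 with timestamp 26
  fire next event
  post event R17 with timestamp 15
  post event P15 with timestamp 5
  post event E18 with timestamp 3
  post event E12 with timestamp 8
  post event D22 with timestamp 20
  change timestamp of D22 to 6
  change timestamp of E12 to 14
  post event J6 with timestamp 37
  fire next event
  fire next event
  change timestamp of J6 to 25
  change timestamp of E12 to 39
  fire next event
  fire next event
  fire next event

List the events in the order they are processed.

A21 → T24 → R26 → P11 → T13 → E18 → P15 → D22 → R17 → J6

add T24 (timestamp 12) → {T24:12}
add R26 (timestamp 35) → {T24:12, R26:35}
add A21 (timestamp 1) → {A21:1, T24:12, R26:35}
fire next event → A21; now {T24:12, R26:35}
fire next event → T24; now {R26:35}
fire next event → R26; now {}
add P11 (timestamp 17) → {P11:17}
fire next event → P11; now {}
add T13 (timestamp 26) → {T13:26}
fire next event → T13; now {}
add R17 (timestamp 15) → {R17:15}
add P15 (timestamp 5) → {P15:5, R17:15}
add E18 (timestamp 3) → {E18:3, P15:5, R17:15}
add E12 (timestamp 8) → {E18:3, P15:5, E12:8, R17:15}
add D22 (timestamp 20) → {E18:3, P15:5, E12:8, R17:15, D22:20}
update D22 to timestamp 6 → {E18:3, P15:5, D22:6, E12:8, R17:15}
update E12 to timestamp 14 → {E18:3, P15:5, D22:6, E12:14, R17:15}
add J6 (timestamp 37) → {E18:3, P15:5, D22:6, E12:14, R17:15, J6:37}
fire next event → E18; now {P15:5, D22:6, E12:14, R17:15, J6:37}
fire next event → P15; now {D22:6, E12:14, R17:15, J6:37}
update J6 to timestamp 25 → {D22:6, E12:14, R17:15, J6:25}
update E12 to timestamp 39 → {D22:6, R17:15, J6:25, E12:39}
fire next event → D22; now {R17:15, J6:25, E12:39}
fire next event → R17; now {J6:25, E12:39}
fire next event → J6; now {E12:39}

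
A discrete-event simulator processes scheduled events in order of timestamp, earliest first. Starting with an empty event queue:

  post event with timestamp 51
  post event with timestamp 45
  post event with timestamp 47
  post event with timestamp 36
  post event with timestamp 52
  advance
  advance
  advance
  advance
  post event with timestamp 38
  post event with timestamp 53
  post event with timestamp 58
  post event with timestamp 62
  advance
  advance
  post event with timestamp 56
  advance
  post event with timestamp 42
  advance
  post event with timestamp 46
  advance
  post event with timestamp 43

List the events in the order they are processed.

insert 51 → {51}
insert 45 → {45, 51}
insert 47 → {45, 47, 51}
insert 36 → {36, 45, 47, 51}
insert 52 → {36, 45, 47, 51, 52}
advance → 36; now {45, 47, 51, 52}
advance → 45; now {47, 51, 52}
advance → 47; now {51, 52}
advance → 51; now {52}
insert 38 → {38, 52}
insert 53 → {38, 52, 53}
insert 58 → {38, 52, 53, 58}
insert 62 → {38, 52, 53, 58, 62}
advance → 38; now {52, 53, 58, 62}
advance → 52; now {53, 58, 62}
insert 56 → {53, 56, 58, 62}
advance → 53; now {56, 58, 62}
insert 42 → {42, 56, 58, 62}
advance → 42; now {56, 58, 62}
insert 46 → {46, 56, 58, 62}
advance → 46; now {56, 58, 62}
insert 43 → {43, 56, 58, 62}

36, 45, 47, 51, 38, 52, 53, 42, 46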